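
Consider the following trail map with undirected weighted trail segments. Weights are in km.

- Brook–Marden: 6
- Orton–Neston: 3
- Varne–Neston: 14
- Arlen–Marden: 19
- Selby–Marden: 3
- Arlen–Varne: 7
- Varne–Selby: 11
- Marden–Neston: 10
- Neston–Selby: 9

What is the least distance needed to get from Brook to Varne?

Running Dijkstra from Brook:
Brook: 0
Marden: 6  (via Brook)
Selby: 9  (via Marden)
Neston: 16  (via Marden)
Orton: 19  (via Neston)
Varne: 20  (via Selby)
Shortest route: Brook → Marden → Selby → Varne = 20 km.

20 km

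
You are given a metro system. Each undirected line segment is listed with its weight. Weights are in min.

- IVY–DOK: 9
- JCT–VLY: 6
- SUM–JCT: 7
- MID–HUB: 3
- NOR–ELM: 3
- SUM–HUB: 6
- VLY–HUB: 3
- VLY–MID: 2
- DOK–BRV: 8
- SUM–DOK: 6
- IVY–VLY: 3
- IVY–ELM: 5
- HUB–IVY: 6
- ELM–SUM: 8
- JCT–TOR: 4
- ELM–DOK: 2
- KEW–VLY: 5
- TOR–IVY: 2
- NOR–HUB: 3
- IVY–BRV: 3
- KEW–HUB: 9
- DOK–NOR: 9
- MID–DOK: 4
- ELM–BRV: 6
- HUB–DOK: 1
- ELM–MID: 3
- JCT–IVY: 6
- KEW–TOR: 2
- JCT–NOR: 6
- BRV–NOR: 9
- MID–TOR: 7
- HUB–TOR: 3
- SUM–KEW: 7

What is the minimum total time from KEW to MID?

7 min

Compare a few routes:
KEW → VLY → MID: 5+2 = 7
KEW → TOR → HUB → MID: 2+3+3 = 8
The minimum is 7 min via KEW → VLY → MID.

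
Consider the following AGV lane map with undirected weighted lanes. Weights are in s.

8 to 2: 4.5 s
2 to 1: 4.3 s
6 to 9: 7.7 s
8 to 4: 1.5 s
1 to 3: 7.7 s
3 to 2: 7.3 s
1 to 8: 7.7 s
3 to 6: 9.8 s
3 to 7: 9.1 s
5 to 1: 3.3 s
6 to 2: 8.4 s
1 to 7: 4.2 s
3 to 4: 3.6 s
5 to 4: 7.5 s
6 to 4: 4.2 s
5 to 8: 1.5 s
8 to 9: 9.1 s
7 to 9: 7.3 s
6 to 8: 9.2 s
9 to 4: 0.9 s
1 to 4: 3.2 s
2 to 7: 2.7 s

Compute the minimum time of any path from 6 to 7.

11.1 s

Running Dijkstra from 6:
6: 0
4: 4.2  (via 6)
9: 5.1  (via 4)
8: 5.7  (via 4)
5: 7.2  (via 8)
1: 7.4  (via 4)
3: 7.8  (via 4)
2: 8.4  (via 6)
7: 11.1  (via 2)
Shortest route: 6 → 2 → 7 = 11.1 s.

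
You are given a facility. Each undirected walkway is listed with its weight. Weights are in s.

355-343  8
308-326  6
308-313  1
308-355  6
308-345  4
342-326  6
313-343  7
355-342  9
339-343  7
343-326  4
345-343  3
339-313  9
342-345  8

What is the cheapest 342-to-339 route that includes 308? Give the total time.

22 s

Best 342 to 308: 342 → 326 → 308 costing 12
Shortest 308→339: 308 → 313 → 339 = 10
Total via 308: 12 + 10 = 22 s.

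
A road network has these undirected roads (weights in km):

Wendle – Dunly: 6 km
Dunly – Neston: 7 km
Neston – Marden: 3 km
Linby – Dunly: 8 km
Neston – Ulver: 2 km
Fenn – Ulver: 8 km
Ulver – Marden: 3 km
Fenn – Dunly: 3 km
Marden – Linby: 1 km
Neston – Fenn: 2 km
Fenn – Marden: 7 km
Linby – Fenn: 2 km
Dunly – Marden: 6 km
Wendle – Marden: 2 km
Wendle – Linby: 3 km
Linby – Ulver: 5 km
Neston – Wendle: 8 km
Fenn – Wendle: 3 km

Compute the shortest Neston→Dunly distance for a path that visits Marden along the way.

9 km

Shortest Neston→Marden: Neston–Marden = 3
Shortest Marden→Dunly: Marden–Dunly = 6
Total via Marden: 3 + 6 = 9 km.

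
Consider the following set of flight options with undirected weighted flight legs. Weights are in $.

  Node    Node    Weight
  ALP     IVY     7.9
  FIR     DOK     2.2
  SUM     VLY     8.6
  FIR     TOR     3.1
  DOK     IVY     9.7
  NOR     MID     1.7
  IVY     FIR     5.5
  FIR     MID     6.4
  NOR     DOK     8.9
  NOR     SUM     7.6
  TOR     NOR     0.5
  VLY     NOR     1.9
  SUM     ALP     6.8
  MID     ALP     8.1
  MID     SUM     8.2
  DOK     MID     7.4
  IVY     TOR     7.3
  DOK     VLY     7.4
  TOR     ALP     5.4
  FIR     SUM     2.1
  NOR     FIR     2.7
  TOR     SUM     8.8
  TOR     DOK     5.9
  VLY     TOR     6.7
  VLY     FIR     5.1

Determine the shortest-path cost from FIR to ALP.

Enumerating some paths:
FIR - SUM - ALP: 2.1+6.8 = 8.9
FIR - NOR - TOR - ALP: 2.7+0.5+5.4 = 8.6
FIR - TOR - ALP: 3.1+5.4 = 8.5
Cheapest is FIR - TOR - ALP at $8.5.

$8.5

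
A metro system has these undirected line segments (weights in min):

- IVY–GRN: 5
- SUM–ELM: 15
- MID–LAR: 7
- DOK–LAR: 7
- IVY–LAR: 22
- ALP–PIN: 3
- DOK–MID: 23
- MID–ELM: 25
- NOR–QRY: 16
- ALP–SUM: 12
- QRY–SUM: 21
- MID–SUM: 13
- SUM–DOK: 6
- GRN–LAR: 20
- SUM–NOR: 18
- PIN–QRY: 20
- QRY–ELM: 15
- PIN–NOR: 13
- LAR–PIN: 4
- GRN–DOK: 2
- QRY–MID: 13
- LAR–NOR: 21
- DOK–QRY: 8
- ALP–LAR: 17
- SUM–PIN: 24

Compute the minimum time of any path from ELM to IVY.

Shortest distances from ELM:
ELM: 0
SUM: 15  (via ELM)
QRY: 15  (via ELM)
DOK: 21  (via SUM)
GRN: 23  (via DOK)
MID: 25  (via ELM)
ALP: 27  (via SUM)
IVY: 28  (via GRN)
Shortest route: ELM → SUM → DOK → GRN → IVY = 28 min.

28 min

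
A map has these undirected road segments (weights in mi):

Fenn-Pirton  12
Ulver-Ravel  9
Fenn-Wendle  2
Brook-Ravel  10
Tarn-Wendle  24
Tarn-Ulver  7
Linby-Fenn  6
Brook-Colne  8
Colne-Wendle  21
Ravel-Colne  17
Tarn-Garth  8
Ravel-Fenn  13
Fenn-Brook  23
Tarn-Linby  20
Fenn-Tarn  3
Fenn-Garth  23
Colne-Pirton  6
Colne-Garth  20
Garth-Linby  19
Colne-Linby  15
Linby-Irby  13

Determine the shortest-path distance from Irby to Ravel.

Compare a few routes:
Irby–Linby–Fenn–Ravel: 13+6+13 = 32
Irby–Linby–Colne–Brook–Ravel: 13+15+8+10 = 46
Irby–Linby–Fenn–Tarn–Ulver–Ravel: 13+6+3+7+9 = 38
Irby–Linby–Colne–Ravel: 13+15+17 = 45
Cheapest is Irby–Linby–Fenn–Ravel at 32 mi.

32 mi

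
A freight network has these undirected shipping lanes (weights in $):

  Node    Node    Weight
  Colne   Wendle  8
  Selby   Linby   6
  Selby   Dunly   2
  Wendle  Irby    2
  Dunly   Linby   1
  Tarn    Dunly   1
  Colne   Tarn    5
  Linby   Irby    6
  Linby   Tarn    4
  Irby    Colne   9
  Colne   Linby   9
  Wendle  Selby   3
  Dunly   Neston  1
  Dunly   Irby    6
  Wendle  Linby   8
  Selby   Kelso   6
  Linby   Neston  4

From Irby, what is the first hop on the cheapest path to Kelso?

Candidate routes:
Irby–Dunly–Selby–Kelso: 6+2+6 = 14
Irby–Wendle–Selby–Kelso: 2+3+6 = 11
Irby–Linby–Dunly–Selby–Kelso: 6+1+2+6 = 15
The minimum is $11 via Irby–Wendle–Selby–Kelso.
So from Irby the first move is to Wendle.

Wendle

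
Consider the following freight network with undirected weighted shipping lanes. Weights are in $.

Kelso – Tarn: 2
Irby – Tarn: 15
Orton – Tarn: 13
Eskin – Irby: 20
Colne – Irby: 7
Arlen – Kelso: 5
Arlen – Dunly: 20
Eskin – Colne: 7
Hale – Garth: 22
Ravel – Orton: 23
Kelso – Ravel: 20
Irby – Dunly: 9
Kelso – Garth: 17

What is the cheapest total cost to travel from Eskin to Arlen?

$36

Settle nodes by increasing distance from Eskin:
Eskin: 0
Colne: 7  (via Eskin)
Irby: 14  (via Colne)
Dunly: 23  (via Irby)
Tarn: 29  (via Irby)
Kelso: 31  (via Tarn)
Arlen: 36  (via Kelso)
Shortest route: Eskin → Colne → Irby → Tarn → Kelso → Arlen = $36.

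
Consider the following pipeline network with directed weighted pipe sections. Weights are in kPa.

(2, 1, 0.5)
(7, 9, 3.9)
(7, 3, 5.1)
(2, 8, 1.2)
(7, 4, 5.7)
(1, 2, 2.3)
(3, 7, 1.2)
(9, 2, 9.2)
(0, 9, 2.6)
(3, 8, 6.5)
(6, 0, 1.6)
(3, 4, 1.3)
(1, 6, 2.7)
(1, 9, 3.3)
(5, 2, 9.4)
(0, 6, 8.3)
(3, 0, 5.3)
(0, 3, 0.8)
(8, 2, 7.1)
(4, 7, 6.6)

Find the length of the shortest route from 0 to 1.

12.3 kPa

Shortest distances from 0:
0: 0
3: 0.8  (via 0)
7: 2  (via 3)
4: 2.1  (via 3)
9: 2.6  (via 0)
8: 7.3  (via 3)
6: 8.3  (via 0)
2: 11.8  (via 9)
1: 12.3  (via 2)
Shortest route: 0–9–2–1 = 12.3 kPa.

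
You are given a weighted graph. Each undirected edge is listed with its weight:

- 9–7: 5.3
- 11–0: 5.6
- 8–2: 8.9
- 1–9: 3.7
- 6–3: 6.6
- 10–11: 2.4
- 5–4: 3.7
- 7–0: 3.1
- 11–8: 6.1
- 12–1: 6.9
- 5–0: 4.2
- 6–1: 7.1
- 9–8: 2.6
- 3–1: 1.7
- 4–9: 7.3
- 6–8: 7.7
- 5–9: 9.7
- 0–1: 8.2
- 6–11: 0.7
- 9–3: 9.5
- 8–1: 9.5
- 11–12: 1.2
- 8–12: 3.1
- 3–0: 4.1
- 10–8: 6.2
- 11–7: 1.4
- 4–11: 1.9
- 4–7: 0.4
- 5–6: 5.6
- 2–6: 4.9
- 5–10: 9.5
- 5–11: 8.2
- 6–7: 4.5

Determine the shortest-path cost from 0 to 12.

5.7

Enumerating some paths:
0 - 7 - 4 - 11 - 12: 3.1+0.4+1.9+1.2 = 6.6
0 - 7 - 11 - 12: 3.1+1.4+1.2 = 5.7
Cheapest is 0 - 7 - 11 - 12 at 5.7.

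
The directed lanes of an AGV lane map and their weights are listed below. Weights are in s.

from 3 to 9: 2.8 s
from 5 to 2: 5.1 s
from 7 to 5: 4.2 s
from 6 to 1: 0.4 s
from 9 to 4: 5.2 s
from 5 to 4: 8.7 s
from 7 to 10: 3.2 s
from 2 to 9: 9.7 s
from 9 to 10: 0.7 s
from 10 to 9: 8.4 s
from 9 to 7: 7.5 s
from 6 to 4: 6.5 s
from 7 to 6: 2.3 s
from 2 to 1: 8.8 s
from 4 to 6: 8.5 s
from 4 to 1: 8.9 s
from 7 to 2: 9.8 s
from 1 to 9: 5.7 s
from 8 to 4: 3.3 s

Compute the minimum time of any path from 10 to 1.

18.6 s

Settle nodes by increasing distance from 10:
10: 0
9: 8.4  (via 10)
4: 13.6  (via 9)
7: 15.9  (via 9)
6: 18.2  (via 7)
1: 18.6  (via 6)
Shortest route: 10 → 9 → 7 → 6 → 1 = 18.6 s.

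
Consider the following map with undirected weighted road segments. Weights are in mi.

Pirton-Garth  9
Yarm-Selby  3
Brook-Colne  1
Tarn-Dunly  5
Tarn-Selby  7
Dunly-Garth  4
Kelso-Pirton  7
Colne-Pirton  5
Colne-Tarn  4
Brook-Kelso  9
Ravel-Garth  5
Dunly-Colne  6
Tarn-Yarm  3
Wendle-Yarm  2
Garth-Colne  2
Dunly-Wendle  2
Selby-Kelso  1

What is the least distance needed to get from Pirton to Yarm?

Running Dijkstra from Pirton:
Pirton: 0
Colne: 5  (via Pirton)
Brook: 6  (via Colne)
Garth: 7  (via Colne)
Kelso: 7  (via Pirton)
Selby: 8  (via Kelso)
Tarn: 9  (via Colne)
Dunly: 11  (via Colne)
Yarm: 11  (via Selby)
Shortest route: Pirton → Kelso → Selby → Yarm = 11 mi.

11 mi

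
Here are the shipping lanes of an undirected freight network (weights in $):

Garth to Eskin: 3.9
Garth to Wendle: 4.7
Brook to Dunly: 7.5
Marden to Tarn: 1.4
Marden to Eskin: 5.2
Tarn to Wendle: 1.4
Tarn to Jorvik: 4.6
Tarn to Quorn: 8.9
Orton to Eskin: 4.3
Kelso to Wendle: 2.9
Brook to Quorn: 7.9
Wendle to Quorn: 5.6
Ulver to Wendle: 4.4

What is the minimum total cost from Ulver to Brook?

$17.9

Running Dijkstra from Ulver:
Ulver: 0
Wendle: 4.4  (via Ulver)
Tarn: 5.8  (via Wendle)
Marden: 7.2  (via Tarn)
Kelso: 7.3  (via Wendle)
Garth: 9.1  (via Wendle)
Quorn: 10  (via Wendle)
Jorvik: 10.4  (via Tarn)
Eskin: 12.4  (via Marden)
Orton: 16.7  (via Eskin)
Brook: 17.9  (via Quorn)
Shortest route: Ulver–Wendle–Quorn–Brook = $17.9.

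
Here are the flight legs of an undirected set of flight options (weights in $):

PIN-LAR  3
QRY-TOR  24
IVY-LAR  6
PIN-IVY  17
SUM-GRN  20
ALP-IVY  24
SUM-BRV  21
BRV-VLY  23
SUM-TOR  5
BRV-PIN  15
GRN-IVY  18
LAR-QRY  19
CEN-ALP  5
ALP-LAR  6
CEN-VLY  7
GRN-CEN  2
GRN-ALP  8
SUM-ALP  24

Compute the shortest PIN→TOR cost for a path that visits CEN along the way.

$41

Best PIN to CEN: PIN → LAR → ALP → CEN costing 14
Best CEN to TOR: CEN → GRN → SUM → TOR costing 27
Total via CEN: 14 + 27 = $41.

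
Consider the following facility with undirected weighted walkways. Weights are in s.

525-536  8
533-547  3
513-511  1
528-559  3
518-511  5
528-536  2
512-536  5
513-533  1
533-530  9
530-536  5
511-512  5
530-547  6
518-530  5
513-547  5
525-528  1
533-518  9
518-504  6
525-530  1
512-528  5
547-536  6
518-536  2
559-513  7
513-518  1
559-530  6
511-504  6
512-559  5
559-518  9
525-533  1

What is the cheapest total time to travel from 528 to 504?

10 s

Settle nodes by increasing distance from 528:
528: 0
525: 1  (via 528)
533: 2  (via 525)
536: 2  (via 528)
530: 2  (via 525)
559: 3  (via 528)
513: 3  (via 533)
518: 4  (via 536)
511: 4  (via 513)
547: 5  (via 533)
512: 5  (via 528)
504: 10  (via 518)
Shortest route: 528–536–518–504 = 10 s.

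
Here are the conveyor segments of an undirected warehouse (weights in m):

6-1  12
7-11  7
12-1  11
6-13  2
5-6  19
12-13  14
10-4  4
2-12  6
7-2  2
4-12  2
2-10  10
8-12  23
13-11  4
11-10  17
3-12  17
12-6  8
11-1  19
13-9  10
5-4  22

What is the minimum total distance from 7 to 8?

31 m

Shortest distances from 7:
7: 0
2: 2  (via 7)
11: 7  (via 7)
12: 8  (via 2)
4: 10  (via 12)
13: 11  (via 11)
10: 12  (via 2)
6: 13  (via 13)
1: 19  (via 12)
9: 21  (via 13)
3: 25  (via 12)
8: 31  (via 12)
Shortest route: 7–2–12–8 = 31 m.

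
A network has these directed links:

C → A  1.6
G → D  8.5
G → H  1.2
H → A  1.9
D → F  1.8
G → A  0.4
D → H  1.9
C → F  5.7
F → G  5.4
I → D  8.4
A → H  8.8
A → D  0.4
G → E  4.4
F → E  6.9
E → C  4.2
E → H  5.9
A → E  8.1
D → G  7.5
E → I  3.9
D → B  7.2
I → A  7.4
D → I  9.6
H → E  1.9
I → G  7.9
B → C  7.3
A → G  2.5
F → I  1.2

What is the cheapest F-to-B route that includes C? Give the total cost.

Shortest F→C: F–E–C = 11.1
Shortest C→B: C–A–D–B = 9.2
Total via C: 11.1 + 9.2 = 20.3.

20.3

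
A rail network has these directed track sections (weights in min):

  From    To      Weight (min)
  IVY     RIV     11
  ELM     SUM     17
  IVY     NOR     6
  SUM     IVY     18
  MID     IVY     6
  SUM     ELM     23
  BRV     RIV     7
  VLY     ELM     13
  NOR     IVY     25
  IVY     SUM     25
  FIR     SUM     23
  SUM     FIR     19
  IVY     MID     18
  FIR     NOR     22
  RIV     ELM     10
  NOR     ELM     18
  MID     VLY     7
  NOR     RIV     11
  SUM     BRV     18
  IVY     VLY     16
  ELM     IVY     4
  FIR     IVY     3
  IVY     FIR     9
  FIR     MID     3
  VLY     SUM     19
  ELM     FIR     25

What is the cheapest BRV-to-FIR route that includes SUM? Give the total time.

Shortest BRV→SUM: BRV–RIV–ELM–SUM = 34
Shortest SUM→FIR: SUM–FIR = 19
Total via SUM: 34 + 19 = 53 min.

53 min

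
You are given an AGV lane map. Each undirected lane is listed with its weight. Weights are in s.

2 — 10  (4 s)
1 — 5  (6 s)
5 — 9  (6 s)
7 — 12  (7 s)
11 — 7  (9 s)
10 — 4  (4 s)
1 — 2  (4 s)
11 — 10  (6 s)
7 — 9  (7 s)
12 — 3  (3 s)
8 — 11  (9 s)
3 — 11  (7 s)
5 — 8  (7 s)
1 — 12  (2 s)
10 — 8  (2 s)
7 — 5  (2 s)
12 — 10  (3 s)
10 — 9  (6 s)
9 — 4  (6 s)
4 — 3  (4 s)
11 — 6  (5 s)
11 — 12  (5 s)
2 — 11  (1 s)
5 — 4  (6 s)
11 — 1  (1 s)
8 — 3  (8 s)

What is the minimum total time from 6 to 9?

16 s

Compare a few routes:
6–11–2–10–9: 5+1+4+6 = 16
6–11–1–12–10–9: 5+1+2+3+6 = 17
6–11–1–5–9: 5+1+6+6 = 18
6–11–10–9: 5+6+6 = 17
The minimum is 16 s via 6–11–2–10–9.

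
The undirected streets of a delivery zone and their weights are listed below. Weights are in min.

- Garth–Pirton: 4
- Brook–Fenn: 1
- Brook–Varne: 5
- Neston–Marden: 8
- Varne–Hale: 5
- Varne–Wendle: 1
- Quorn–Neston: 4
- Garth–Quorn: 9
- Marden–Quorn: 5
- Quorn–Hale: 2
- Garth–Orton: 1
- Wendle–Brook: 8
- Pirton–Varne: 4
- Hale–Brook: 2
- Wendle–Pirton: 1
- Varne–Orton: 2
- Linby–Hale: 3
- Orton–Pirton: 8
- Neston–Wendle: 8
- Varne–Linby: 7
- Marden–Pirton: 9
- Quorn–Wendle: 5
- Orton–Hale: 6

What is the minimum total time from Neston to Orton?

11 min

Enumerating some paths:
Neston → Quorn → Hale → Orton: 4+2+6 = 12
Neston → Wendle → Varne → Orton: 8+1+2 = 11
The minimum is 11 min via Neston → Wendle → Varne → Orton.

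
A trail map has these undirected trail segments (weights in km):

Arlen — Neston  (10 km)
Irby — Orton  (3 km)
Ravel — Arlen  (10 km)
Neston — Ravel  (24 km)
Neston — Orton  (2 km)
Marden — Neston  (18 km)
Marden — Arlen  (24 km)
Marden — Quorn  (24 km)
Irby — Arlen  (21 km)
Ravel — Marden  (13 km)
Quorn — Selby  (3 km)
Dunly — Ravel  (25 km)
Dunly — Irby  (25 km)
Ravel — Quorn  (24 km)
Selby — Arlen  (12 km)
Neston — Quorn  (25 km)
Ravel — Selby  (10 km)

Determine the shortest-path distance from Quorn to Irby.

Shortest distances from Quorn:
Quorn: 0
Selby: 3  (via Quorn)
Ravel: 13  (via Selby)
Arlen: 15  (via Selby)
Marden: 24  (via Quorn)
Neston: 25  (via Quorn)
Orton: 27  (via Neston)
Irby: 30  (via Orton)
Shortest route: Quorn → Neston → Orton → Irby = 30 km.

30 km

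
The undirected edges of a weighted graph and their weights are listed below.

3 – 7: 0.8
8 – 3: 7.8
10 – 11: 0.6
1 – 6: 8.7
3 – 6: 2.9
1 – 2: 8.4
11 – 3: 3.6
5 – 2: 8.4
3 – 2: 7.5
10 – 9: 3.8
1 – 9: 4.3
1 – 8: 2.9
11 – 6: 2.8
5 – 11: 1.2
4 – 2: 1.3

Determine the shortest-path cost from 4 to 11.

10.9

Running Dijkstra from 4:
4: 0
2: 1.3  (via 4)
3: 8.8  (via 2)
7: 9.6  (via 3)
1: 9.7  (via 2)
5: 9.7  (via 2)
11: 10.9  (via 5)
Shortest route: 4 → 2 → 5 → 11 = 10.9.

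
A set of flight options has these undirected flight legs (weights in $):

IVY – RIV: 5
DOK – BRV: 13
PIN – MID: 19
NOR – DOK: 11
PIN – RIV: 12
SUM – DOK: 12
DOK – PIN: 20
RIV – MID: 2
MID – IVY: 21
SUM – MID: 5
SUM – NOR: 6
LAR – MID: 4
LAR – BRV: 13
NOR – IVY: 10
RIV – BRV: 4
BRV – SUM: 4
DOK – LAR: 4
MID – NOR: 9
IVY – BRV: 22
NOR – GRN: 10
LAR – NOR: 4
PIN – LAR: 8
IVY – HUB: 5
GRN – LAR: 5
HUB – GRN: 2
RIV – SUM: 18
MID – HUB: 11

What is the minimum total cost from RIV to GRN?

Candidate routes:
RIV - MID - LAR - GRN: 2+4+5 = 11
RIV - IVY - HUB - GRN: 5+5+2 = 12
The minimum is $11 via RIV - MID - LAR - GRN.

$11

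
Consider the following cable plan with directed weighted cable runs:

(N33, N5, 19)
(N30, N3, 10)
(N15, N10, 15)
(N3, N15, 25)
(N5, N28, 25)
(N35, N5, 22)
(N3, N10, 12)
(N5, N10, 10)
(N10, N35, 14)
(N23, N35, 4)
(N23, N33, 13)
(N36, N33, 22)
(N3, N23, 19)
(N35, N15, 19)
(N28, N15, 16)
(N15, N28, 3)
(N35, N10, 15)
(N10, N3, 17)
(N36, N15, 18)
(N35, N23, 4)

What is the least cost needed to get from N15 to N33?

Compare a few routes:
N15 - N10 - N3 - N23 - N33: 15+17+19+13 = 64
N15 - N10 - N35 - N23 - N33: 15+14+4+13 = 46
The minimum is 46 via N15 - N10 - N35 - N23 - N33.

46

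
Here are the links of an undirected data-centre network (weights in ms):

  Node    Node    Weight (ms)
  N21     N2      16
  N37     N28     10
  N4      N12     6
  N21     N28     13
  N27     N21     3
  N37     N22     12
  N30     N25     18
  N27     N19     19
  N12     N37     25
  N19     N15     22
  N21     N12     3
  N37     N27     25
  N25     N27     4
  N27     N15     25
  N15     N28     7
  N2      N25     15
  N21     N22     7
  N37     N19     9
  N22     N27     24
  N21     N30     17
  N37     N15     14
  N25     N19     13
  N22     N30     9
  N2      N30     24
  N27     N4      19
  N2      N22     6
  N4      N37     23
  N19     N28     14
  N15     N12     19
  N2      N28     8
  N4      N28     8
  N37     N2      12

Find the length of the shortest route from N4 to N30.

25 ms

Candidate routes:
N4 → N12 → N21 → N30: 6+3+17 = 26
N4 → N28 → N2 → N22 → N30: 8+8+6+9 = 31
N4 → N12 → N21 → N22 → N30: 6+3+7+9 = 25
Cheapest is N4 → N12 → N21 → N22 → N30 at 25 ms.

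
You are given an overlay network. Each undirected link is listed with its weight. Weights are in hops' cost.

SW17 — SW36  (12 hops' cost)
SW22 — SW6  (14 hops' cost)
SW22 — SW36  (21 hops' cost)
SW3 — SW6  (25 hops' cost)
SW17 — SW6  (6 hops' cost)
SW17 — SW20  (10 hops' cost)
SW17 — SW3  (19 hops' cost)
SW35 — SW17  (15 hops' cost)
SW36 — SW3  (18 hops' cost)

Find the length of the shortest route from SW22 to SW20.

Settle nodes by increasing distance from SW22:
SW22: 0
SW6: 14  (via SW22)
SW17: 20  (via SW6)
SW36: 21  (via SW22)
SW20: 30  (via SW17)
Shortest route: SW22–SW6–SW17–SW20 = 30 hops' cost.

30 hops' cost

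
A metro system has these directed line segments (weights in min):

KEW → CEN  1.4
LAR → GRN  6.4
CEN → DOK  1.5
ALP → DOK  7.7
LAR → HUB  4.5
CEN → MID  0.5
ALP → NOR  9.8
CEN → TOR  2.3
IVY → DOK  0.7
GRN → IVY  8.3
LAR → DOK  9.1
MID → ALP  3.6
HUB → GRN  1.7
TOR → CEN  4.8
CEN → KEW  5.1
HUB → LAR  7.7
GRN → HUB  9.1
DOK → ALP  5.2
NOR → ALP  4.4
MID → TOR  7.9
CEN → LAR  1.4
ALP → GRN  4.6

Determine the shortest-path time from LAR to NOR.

24.1 min

Enumerating some paths:
LAR - HUB - GRN - IVY - DOK - ALP - NOR: 4.5+1.7+8.3+0.7+5.2+9.8 = 30.2
LAR - GRN - IVY - DOK - ALP - NOR: 6.4+8.3+0.7+5.2+9.8 = 30.4
LAR - DOK - ALP - NOR: 9.1+5.2+9.8 = 24.1
The minimum is 24.1 min via LAR - DOK - ALP - NOR.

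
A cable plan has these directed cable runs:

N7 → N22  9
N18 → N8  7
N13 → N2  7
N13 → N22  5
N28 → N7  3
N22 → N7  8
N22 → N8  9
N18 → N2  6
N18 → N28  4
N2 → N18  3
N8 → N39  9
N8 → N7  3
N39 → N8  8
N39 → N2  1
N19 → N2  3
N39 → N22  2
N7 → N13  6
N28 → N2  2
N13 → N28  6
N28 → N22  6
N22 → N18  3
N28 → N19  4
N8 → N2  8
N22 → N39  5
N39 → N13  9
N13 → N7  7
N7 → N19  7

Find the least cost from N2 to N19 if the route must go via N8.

20

Shortest N2→N8: N2 → N18 → N8 = 10
Best N8 to N19: N8 → N7 → N19 costing 10
Total via N8: 10 + 10 = 20.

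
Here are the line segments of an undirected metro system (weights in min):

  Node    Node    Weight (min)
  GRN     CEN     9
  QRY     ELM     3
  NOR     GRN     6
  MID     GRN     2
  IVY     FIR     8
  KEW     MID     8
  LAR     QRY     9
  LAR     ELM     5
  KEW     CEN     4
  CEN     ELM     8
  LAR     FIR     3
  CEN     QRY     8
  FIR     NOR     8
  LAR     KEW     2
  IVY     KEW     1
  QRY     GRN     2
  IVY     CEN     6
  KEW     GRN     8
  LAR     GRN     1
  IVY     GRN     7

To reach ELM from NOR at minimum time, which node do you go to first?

Compare a few routes:
NOR - GRN - LAR - ELM: 6+1+5 = 12
NOR - GRN - QRY - ELM: 6+2+3 = 11
Cheapest is NOR - GRN - QRY - ELM at 11 min.
So from NOR the first move is to GRN.

GRN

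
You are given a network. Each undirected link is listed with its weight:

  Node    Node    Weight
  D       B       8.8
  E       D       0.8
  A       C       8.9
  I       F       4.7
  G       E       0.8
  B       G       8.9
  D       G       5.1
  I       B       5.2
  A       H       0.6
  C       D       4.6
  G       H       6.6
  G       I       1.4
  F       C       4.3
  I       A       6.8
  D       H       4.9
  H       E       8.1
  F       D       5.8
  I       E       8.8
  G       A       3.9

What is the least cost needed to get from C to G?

Compare a few routes:
C - F - I - G: 4.3+4.7+1.4 = 10.4
C - D - E - G: 4.6+0.8+0.8 = 6.2
C - D - G: 4.6+5.1 = 9.7
Cheapest is C - D - E - G at 6.2.

6.2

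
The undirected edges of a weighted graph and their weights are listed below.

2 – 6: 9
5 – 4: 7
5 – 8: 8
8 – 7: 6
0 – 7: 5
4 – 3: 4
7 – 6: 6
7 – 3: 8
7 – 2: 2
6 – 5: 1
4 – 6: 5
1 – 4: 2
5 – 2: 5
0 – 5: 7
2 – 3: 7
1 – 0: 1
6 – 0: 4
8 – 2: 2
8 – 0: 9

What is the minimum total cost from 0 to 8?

9

Running Dijkstra from 0:
0: 0
1: 1  (via 0)
4: 3  (via 1)
6: 4  (via 0)
5: 5  (via 6)
7: 5  (via 0)
2: 7  (via 7)
3: 7  (via 4)
8: 9  (via 0)
Shortest route: 0–8 = 9.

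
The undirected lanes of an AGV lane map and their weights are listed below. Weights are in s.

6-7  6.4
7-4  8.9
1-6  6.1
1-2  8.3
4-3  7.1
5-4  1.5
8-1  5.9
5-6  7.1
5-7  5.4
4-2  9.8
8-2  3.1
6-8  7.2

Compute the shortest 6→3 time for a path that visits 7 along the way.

Best 6 to 7: 6 → 7 costing 6.4
Shortest 7→3: 7 → 5 → 4 → 3 = 14
Total via 7: 6.4 + 14 = 20.4 s.

20.4 s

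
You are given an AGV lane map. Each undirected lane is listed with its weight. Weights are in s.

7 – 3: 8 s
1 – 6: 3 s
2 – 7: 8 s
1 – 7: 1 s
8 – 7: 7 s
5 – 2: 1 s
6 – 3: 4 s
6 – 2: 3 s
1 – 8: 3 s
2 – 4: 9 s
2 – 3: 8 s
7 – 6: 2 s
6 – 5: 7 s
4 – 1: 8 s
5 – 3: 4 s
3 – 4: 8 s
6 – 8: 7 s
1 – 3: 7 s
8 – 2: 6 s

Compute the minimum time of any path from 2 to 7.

5 s

Enumerating some paths:
2 → 6 → 7: 3+2 = 5
2 → 6 → 1 → 7: 3+3+1 = 7
Cheapest is 2 → 6 → 7 at 5 s.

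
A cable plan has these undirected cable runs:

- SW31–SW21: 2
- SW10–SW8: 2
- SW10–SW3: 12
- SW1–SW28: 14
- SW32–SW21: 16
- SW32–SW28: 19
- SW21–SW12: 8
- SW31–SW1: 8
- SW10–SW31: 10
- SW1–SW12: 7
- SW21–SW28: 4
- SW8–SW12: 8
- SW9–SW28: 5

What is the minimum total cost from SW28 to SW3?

Running Dijkstra from SW28:
SW28: 0
SW21: 4  (via SW28)
SW9: 5  (via SW28)
SW31: 6  (via SW21)
SW12: 12  (via SW21)
SW1: 14  (via SW28)
SW10: 16  (via SW31)
SW8: 18  (via SW10)
SW32: 19  (via SW28)
SW3: 28  (via SW10)
Shortest route: SW28 → SW21 → SW31 → SW10 → SW3 = 28.

28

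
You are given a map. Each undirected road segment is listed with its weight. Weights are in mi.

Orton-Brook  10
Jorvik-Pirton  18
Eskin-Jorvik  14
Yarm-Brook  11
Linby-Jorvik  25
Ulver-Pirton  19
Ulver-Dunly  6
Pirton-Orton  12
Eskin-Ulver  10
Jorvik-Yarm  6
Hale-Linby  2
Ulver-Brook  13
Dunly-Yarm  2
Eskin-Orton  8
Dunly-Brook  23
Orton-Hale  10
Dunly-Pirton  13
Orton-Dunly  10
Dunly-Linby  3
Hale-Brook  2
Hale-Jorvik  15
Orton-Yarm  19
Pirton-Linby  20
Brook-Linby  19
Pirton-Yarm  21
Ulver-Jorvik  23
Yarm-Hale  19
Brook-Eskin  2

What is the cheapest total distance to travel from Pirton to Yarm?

Enumerating some paths:
Pirton → Yarm: 21 = 21
Pirton → Orton → Dunly → Yarm: 12+10+2 = 24
Pirton → Jorvik → Yarm: 18+6 = 24
Pirton → Dunly → Yarm: 13+2 = 15
The minimum is 15 mi via Pirton → Dunly → Yarm.

15 mi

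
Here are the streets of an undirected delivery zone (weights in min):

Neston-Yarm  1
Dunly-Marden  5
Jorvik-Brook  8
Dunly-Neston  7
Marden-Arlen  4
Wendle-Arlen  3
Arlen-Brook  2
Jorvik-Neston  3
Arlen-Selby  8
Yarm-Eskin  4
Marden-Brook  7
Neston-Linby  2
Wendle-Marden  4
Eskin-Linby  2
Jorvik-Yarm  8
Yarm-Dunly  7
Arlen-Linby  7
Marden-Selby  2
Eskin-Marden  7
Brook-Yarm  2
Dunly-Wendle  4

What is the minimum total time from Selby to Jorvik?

14 min

Running Dijkstra from Selby:
Selby: 0
Marden: 2  (via Selby)
Arlen: 6  (via Marden)
Wendle: 6  (via Marden)
Dunly: 7  (via Marden)
Brook: 8  (via Arlen)
Eskin: 9  (via Marden)
Yarm: 10  (via Brook)
Linby: 11  (via Eskin)
Neston: 11  (via Yarm)
Jorvik: 14  (via Neston)
Shortest route: Selby → Marden → Arlen → Brook → Yarm → Neston → Jorvik = 14 min.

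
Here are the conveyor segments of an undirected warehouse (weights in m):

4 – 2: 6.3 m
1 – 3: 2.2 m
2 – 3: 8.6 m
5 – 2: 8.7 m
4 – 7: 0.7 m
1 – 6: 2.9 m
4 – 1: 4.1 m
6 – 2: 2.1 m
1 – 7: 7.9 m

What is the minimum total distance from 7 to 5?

Running Dijkstra from 7:
7: 0
4: 0.7  (via 7)
1: 4.8  (via 4)
2: 7  (via 4)
3: 7  (via 1)
6: 7.7  (via 1)
5: 15.7  (via 2)
Shortest route: 7 → 4 → 2 → 5 = 15.7 m.

15.7 m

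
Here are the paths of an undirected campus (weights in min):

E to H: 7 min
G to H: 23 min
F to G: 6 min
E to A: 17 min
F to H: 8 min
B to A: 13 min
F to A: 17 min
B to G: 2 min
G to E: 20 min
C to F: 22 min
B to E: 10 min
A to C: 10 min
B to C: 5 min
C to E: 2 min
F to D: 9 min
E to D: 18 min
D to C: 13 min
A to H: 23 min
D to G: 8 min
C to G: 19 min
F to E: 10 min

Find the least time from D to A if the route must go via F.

26 min

Shortest D→F: D–F = 9
Best F to A: F–A costing 17
Total via F: 9 + 17 = 26 min.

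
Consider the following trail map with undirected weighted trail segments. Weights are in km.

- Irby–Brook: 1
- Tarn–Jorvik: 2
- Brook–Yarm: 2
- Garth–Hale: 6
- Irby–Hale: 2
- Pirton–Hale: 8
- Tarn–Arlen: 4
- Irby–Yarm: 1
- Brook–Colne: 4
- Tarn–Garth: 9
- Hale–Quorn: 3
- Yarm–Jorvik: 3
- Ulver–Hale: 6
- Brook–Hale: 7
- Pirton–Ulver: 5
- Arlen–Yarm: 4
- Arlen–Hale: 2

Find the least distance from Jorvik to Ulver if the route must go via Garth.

23 km

Shortest Jorvik→Garth: Jorvik–Tarn–Garth = 11
Best Garth to Ulver: Garth–Hale–Ulver costing 12
Total via Garth: 11 + 12 = 23 km.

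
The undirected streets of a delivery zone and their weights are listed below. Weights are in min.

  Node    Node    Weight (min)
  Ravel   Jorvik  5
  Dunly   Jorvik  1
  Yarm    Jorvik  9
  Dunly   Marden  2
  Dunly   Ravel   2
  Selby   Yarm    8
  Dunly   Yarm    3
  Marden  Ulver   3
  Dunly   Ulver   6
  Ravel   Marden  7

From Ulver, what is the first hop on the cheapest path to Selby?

Compare a few routes:
Ulver - Dunly - Yarm - Selby: 6+3+8 = 17
Ulver - Marden - Dunly - Yarm - Selby: 3+2+3+8 = 16
Cheapest is Ulver - Marden - Dunly - Yarm - Selby at 16 min.
So from Ulver the first move is to Marden.

Marden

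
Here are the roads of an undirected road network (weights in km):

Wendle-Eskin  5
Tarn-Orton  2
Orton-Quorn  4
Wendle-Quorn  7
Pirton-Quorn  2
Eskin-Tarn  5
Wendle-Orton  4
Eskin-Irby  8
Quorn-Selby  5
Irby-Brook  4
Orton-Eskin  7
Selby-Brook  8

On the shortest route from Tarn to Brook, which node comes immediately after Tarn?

Candidate routes:
Tarn → Orton → Quorn → Selby → Brook: 2+4+5+8 = 19
Tarn → Orton → Eskin → Irby → Brook: 2+7+8+4 = 21
Tarn → Eskin → Irby → Brook: 5+8+4 = 17
Tarn → Orton → Wendle → Eskin → Irby → Brook: 2+4+5+8+4 = 23
The minimum is 17 km via Tarn → Eskin → Irby → Brook.
So from Tarn the first move is to Eskin.

Eskin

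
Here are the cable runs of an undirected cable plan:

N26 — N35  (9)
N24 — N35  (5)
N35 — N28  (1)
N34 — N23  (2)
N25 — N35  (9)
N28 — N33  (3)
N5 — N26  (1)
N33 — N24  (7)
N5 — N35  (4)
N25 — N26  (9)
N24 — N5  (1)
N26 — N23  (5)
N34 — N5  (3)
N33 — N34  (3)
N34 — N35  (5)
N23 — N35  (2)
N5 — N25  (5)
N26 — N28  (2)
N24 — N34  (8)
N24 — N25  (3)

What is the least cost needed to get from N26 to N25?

5

Running Dijkstra from N26:
N26: 0
N5: 1  (via N26)
N28: 2  (via N26)
N24: 2  (via N5)
N35: 3  (via N28)
N34: 4  (via N5)
N25: 5  (via N24)
Shortest route: N26–N5–N24–N25 = 5.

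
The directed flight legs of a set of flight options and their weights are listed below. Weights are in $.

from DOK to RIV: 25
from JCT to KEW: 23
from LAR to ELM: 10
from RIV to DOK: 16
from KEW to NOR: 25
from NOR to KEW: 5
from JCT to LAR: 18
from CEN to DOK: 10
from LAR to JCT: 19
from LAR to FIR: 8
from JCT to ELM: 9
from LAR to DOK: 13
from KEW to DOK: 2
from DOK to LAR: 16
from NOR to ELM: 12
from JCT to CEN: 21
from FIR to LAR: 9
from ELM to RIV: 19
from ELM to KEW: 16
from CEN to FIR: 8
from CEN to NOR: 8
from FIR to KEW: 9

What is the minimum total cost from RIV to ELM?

Compare a few routes:
RIV - DOK - LAR - ELM: 16+16+10 = 42
RIV - DOK - LAR - FIR - KEW - NOR - ELM: 16+16+8+9+25+12 = 86
RIV - DOK - LAR - JCT - CEN - NOR - ELM: 16+16+19+21+8+12 = 92
RIV - DOK - LAR - JCT - ELM: 16+16+19+9 = 60
The minimum is $42 via RIV - DOK - LAR - ELM.

$42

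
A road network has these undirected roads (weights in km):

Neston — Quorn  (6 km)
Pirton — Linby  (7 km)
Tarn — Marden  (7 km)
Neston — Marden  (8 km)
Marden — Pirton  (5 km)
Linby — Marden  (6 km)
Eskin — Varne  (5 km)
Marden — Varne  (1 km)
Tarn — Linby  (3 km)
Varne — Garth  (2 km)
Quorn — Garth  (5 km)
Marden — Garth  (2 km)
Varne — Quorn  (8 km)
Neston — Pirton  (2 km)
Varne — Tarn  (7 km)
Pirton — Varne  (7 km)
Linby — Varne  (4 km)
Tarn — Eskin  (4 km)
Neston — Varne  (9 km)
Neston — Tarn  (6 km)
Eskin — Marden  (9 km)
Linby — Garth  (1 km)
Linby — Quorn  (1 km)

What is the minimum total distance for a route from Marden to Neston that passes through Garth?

Shortest Marden→Garth: Marden–Garth = 2
Shortest Garth→Neston: Garth–Linby–Quorn–Neston = 8
Total via Garth: 2 + 8 = 10 km.

10 km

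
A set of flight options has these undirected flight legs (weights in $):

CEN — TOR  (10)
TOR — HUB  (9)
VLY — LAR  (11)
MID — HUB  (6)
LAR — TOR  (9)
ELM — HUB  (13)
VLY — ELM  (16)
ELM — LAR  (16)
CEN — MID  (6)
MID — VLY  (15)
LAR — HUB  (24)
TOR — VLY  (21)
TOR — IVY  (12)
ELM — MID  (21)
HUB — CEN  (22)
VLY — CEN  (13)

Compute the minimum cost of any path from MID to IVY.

Enumerating some paths:
MID → VLY → TOR → IVY: 15+21+12 = 48
MID → HUB → TOR → IVY: 6+9+12 = 27
MID → VLY → LAR → TOR → IVY: 15+11+9+12 = 47
MID → CEN → TOR → IVY: 6+10+12 = 28
The minimum is $27 via MID → HUB → TOR → IVY.

$27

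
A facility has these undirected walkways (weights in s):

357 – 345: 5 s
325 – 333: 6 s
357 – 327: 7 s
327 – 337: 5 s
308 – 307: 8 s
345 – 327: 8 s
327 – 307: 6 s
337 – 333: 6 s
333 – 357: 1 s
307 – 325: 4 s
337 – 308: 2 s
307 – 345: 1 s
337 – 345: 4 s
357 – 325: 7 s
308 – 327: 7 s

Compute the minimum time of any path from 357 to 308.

Running Dijkstra from 357:
357: 0
333: 1  (via 357)
345: 5  (via 357)
307: 6  (via 345)
327: 7  (via 357)
325: 7  (via 357)
337: 7  (via 333)
308: 9  (via 337)
Shortest route: 357 → 333 → 337 → 308 = 9 s.

9 s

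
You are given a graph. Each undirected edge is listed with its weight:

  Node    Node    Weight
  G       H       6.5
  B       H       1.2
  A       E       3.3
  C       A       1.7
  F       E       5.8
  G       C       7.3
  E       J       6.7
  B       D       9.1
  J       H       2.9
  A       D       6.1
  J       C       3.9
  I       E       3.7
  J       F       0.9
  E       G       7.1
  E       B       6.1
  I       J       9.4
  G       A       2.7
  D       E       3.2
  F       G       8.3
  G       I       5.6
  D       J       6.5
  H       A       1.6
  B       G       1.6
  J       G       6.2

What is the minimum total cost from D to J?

6.5

Settle nodes by increasing distance from D:
D: 0
E: 3.2  (via D)
A: 6.1  (via D)
J: 6.5  (via D)
Shortest route: D → J = 6.5.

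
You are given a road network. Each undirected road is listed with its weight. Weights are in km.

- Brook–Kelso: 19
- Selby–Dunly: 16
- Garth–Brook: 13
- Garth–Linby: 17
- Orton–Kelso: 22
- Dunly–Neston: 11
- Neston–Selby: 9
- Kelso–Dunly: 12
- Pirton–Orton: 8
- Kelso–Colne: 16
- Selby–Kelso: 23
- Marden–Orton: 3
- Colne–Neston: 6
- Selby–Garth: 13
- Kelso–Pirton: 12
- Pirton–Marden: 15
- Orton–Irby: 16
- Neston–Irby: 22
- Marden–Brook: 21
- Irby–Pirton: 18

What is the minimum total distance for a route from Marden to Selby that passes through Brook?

47 km

Best Marden to Brook: Marden–Brook costing 21
Shortest Brook→Selby: Brook–Garth–Selby = 26
Total via Brook: 21 + 26 = 47 km.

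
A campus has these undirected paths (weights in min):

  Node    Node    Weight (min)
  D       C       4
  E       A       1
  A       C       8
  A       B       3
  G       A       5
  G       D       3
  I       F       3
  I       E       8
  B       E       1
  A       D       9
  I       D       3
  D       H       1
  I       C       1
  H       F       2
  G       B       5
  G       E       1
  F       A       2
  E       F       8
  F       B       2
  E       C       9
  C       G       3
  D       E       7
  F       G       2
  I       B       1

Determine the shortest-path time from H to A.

Enumerating some paths:
H - D - G - E - A: 1+3+1+1 = 6
H - F - A: 2+2 = 4
H - F - B - E - A: 2+2+1+1 = 6
The minimum is 4 min via H - F - A.

4 min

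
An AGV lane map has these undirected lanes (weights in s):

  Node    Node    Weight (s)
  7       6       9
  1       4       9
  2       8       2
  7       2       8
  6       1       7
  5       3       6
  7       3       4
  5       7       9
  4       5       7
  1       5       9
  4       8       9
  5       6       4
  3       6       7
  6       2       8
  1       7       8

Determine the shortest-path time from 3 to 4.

13 s

Settle nodes by increasing distance from 3:
3: 0
7: 4  (via 3)
5: 6  (via 3)
6: 7  (via 3)
1: 12  (via 7)
2: 12  (via 7)
4: 13  (via 5)
Shortest route: 3–5–4 = 13 s.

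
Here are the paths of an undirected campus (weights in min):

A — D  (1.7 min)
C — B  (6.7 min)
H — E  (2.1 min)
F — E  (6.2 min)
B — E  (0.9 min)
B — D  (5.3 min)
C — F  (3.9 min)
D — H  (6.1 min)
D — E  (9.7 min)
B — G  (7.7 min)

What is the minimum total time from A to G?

Settle nodes by increasing distance from A:
A: 0
D: 1.7  (via A)
B: 7  (via D)
H: 7.8  (via D)
E: 7.9  (via B)
C: 13.7  (via B)
F: 14.1  (via E)
G: 14.7  (via B)
Shortest route: A–D–B–G = 14.7 min.

14.7 min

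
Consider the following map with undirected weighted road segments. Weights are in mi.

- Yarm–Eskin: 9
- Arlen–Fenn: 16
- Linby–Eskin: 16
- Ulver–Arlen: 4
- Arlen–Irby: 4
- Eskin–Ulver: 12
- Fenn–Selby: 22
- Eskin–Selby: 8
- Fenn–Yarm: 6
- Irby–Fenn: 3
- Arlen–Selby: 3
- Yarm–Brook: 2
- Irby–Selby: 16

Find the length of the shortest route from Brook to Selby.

Compare a few routes:
Brook → Yarm → Eskin → Selby: 2+9+8 = 19
Brook → Yarm → Fenn → Irby → Arlen → Selby: 2+6+3+4+3 = 18
Cheapest is Brook → Yarm → Fenn → Irby → Arlen → Selby at 18 mi.

18 mi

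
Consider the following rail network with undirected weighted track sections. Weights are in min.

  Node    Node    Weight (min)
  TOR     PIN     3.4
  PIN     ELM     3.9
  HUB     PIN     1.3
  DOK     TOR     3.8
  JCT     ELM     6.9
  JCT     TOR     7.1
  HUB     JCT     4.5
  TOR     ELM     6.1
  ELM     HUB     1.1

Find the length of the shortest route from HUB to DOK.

8.5 min

Candidate routes:
HUB → ELM → PIN → TOR → DOK: 1.1+3.9+3.4+3.8 = 12.2
HUB → ELM → TOR → DOK: 1.1+6.1+3.8 = 11
HUB → PIN → ELM → TOR → DOK: 1.3+3.9+6.1+3.8 = 15.1
HUB → PIN → TOR → DOK: 1.3+3.4+3.8 = 8.5
Cheapest is HUB → PIN → TOR → DOK at 8.5 min.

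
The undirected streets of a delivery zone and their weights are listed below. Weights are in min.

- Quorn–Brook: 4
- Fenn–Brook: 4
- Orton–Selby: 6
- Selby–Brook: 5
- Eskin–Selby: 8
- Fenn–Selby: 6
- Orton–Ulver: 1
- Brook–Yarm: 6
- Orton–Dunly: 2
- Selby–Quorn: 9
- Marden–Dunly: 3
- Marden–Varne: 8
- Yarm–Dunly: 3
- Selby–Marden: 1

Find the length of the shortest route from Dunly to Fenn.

10 min

Shortest distances from Dunly:
Dunly: 0
Orton: 2  (via Dunly)
Marden: 3  (via Dunly)
Ulver: 3  (via Orton)
Yarm: 3  (via Dunly)
Selby: 4  (via Marden)
Brook: 9  (via Yarm)
Fenn: 10  (via Selby)
Shortest route: Dunly → Marden → Selby → Fenn = 10 min.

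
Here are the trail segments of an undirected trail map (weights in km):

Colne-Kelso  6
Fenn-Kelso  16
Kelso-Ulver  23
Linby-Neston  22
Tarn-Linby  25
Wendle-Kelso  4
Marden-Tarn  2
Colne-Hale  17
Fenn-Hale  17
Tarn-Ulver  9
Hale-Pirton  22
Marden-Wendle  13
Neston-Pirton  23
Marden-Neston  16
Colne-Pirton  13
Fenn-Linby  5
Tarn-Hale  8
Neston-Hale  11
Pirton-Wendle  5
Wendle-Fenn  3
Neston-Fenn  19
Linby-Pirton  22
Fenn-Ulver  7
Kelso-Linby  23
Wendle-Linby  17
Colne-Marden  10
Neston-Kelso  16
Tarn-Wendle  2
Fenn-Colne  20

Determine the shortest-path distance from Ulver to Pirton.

Candidate routes:
Ulver - Fenn - Wendle - Pirton: 7+3+5 = 15
Ulver - Tarn - Marden - Wendle - Pirton: 9+2+13+5 = 29
Ulver - Tarn - Wendle - Pirton: 9+2+5 = 16
Cheapest is Ulver - Fenn - Wendle - Pirton at 15 km.

15 km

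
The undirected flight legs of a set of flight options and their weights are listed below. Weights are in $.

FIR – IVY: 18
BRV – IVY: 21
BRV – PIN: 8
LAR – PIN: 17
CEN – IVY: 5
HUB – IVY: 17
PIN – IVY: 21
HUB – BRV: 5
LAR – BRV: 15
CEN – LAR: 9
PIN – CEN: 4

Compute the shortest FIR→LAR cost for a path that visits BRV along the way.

$50

Best FIR to BRV: FIR → IVY → CEN → PIN → BRV costing 35
Shortest BRV→LAR: BRV → LAR = 15
Total via BRV: 35 + 15 = $50.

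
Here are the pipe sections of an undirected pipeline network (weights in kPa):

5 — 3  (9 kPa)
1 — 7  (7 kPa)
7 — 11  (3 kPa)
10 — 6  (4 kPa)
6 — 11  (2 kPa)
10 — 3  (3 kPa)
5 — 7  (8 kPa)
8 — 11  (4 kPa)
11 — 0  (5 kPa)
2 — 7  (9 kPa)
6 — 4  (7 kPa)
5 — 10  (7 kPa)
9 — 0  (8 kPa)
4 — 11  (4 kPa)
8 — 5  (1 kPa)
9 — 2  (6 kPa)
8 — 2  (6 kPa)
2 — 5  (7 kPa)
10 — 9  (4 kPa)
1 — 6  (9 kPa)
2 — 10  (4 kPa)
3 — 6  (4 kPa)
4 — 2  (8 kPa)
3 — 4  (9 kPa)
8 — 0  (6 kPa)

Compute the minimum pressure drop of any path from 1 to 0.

15 kPa

Enumerating some paths:
1–7–11–0: 7+3+5 = 15
1–6–11–0: 9+2+5 = 16
The minimum is 15 kPa via 1–7–11–0.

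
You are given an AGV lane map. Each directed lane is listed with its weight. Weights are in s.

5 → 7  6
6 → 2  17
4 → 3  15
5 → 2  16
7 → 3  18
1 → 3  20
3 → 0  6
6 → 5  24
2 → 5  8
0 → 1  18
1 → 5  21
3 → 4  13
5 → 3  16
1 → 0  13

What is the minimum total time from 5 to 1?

Candidate routes:
5 - 7 - 3 - 0 - 1: 6+18+6+18 = 48
5 - 3 - 0 - 1: 16+6+18 = 40
The minimum is 40 s via 5 - 3 - 0 - 1.

40 s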